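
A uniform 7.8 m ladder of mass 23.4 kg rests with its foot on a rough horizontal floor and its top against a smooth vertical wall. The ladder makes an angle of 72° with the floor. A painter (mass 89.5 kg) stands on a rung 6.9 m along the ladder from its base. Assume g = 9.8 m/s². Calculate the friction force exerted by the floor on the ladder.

f ≈ 289 N

Torques about the foot: N_wall · 7.8 sin 72° = 23.4×9.8×3.9 cos 72° + 89.5×9.8×6.9 cos 72° → N_wall = 289.36 N.
ΣF_x = 0: f_floor = N_wall = 289.36 N.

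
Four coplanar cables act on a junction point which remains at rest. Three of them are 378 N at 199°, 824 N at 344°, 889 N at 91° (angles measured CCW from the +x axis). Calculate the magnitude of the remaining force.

Sum the known components: ΣF_x = 419.2 N, ΣF_y = 538.7 N.
For equilibrium the remaining force must supply (−ΣF_x, −ΣF_y) = (-419.2, -538.7) N.
Magnitude = √((-419.2)² + (-538.7)²) = 682.5 N; direction = atan2(-538.7, -419.2) = 232.1°.

F ≈ 683 N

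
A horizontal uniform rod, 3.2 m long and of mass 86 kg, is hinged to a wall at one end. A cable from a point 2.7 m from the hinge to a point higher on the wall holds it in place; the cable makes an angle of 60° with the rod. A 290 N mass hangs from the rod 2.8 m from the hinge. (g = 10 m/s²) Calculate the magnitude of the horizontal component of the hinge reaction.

Take torques about the hinge: T sin 60° · 2.7 = 86×10×1.6 + 290×2.8 = 2188 N·m.
So T = 2188 / (0.8660 × 2.7) = 935.74 N.
ΣF_x = 0: H_x = T cos 60° = 467.87 N.

H_x ≈ 468 N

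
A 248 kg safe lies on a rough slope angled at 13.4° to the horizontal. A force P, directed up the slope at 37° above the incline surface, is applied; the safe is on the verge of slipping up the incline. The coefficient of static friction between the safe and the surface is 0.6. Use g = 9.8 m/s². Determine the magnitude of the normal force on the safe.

On the verge of sliding up the incline, friction equals μN and acts down the slope.
Perpendicular: N + P sin 37° = W cos 13.4° = 2364 N.
Along incline: P cos 37° = W sin 13.4° + μN  with W sin 13.4° = 563.2 N.
Solving the pair for P and N: P = 1709 N, N = 1336 N (and f = μN = 801.5 N).

N ≈ 1340 N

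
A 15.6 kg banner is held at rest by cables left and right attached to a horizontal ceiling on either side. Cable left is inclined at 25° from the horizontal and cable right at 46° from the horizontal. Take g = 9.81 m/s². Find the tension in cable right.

Weight W = 15.6 × 9.81 = 153 N acts straight down.
Horizontal: T_left cos 25° = T_right cos 46°  →  T_left = 0.7665 T_right.
Vertical: T_left sin 25° + T_right sin 46° = 153.
Substituting the horizontal relation into the vertical equation gives 1.043 T_right = 153, so T_right = 146.7 N.

T_right ≈ 147 N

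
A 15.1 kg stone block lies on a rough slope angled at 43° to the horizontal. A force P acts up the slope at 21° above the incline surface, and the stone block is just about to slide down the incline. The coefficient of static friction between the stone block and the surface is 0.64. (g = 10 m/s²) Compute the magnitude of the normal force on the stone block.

On the verge of sliding down the incline, friction equals μN and acts up the slope.
Perpendicular: N + P sin 21° = W cos 43° = 110.4 N.
Along incline: P cos 21° + μN = W sin 43° with W sin 43° = 103 N.
Solving the pair for P and N: P = 45.87 N, N = 94 N (and f = μN = 60.16 N).

N ≈ 94 N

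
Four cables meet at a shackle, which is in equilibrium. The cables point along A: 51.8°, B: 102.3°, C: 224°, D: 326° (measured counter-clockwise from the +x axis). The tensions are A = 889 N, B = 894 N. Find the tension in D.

Resolve: ΣF_x = 889 cos 51.8° + 894 cos 102.3° + T_C cos 224° + T_D cos 326° = 0.
        ΣF_y = 889 sin 51.8° + 894 sin 102.3° + T_C sin 224° + T_D sin 326° = 0.
The known terms sum to (359.3, 1572) N, so -0.7193 T_C + 0.8290 T_D = -359.3 and -0.6947 T_C − 0.5592 T_D = -1572.
Solving simultaneously: T_C = 1538 N, T_D = 901 N.

T_D ≈ 901 N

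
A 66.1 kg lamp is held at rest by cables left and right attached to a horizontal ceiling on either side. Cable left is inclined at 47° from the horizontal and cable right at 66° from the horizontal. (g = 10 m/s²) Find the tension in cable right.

T_right ≈ 490 N

Weight W = 66.1 × 10 = 661 N acts straight down.
Horizontal: T_left cos 47° = T_right cos 66°  →  T_left = 0.5964 T_right.
Vertical: T_left sin 47° + T_right sin 66° = 661.
Substituting the horizontal relation into the vertical equation gives 1.35 T_right = 661, so T_right = 489.7 N.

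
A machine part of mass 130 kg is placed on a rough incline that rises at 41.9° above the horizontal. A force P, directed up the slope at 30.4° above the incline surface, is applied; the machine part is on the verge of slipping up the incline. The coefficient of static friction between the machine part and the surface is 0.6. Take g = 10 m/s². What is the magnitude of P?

On the verge of sliding up the incline, friction equals μN and acts down the slope.
Perpendicular: N + P sin 30.4° = W cos 41.9° = 967.6 N.
Along incline: P cos 30.4° = W sin 41.9° + μN  with W sin 41.9° = 868.2 N.
Solving the pair for P and N: P = 1242 N, N = 338.9 N (and f = μN = 203.4 N).

P ≈ 1240 N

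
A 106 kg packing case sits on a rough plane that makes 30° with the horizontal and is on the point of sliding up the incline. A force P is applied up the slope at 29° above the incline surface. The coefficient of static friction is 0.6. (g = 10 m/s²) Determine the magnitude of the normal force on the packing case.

N ≈ 468 N

On the verge of sliding up the incline, friction equals μN and acts down the slope.
Perpendicular: N + P sin 29° = W cos 30° = 918 N.
Along incline: P cos 29° = W sin 30° + μN  with W sin 30° = 530 N.
Solving the pair for P and N: P = 927.3 N, N = 468.4 N (and f = μN = 281 N).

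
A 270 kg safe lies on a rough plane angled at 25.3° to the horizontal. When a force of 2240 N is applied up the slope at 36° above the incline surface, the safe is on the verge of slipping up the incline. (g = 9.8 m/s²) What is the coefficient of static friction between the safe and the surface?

On the verge of sliding up the incline, friction is at its maximum μN and acts down the slope.
Perpendicular to incline: N = W cos 25.3° − P sin 36° = 2392 − 1317 = 1076 N.
Along incline: P cos 36° − μN = W sin 25.3° → μ = −(W sin 25.3° − P cos 36°) / N = 0.6335.

μ ≈ 0.634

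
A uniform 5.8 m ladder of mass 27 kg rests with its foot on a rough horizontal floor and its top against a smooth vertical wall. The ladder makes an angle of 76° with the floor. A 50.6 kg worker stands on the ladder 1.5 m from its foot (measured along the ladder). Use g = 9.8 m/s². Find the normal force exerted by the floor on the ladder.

ΣF_y = 0: N_floor = 27×9.8 + 50.6×9.8 = 760.48 N.

N_floor ≈ 760 N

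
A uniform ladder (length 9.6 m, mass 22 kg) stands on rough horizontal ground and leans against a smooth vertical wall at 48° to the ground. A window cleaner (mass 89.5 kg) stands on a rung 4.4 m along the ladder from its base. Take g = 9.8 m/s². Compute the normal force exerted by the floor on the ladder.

ΣF_y = 0: N_floor = 22×9.8 + 89.5×9.8 = 1092.7 N.

N_floor ≈ 1090 N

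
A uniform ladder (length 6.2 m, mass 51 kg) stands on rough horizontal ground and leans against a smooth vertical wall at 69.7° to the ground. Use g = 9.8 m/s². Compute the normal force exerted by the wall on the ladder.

N_wall ≈ 92.4 N

Torques about the foot: N_wall · 6.2 sin 69.7° = 51×9.8×3.1 cos 69.7° → N_wall = 92.441 N.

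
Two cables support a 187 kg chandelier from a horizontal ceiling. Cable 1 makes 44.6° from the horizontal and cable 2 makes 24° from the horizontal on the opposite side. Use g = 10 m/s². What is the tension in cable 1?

T_1 ≈ 1830 N

Weight W = 187 × 10 = 1870 N acts straight down.
Horizontal: T_1 cos 44.6° = T_2 cos 24°  →  T_2 = 0.7794 T_1.
Vertical: T_1 sin 44.6° + T_2 sin 24° = 1870.
Substituting the horizontal relation into the vertical equation gives 1.019 T_1 = 1870, so T_1 = 1835 N.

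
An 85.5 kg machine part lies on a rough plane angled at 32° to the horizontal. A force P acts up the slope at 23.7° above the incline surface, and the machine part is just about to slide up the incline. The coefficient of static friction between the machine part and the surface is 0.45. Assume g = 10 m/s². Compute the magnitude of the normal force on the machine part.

On the verge of sliding up the incline, friction equals μN and acts down the slope.
Perpendicular: N + P sin 23.7° = W cos 32° = 725.1 N.
Along incline: P cos 23.7° = W sin 32° + μN  with W sin 32° = 453.1 N.
Solving the pair for P and N: P = 710.8 N, N = 439.4 N (and f = μN = 197.7 N).

N ≈ 439 N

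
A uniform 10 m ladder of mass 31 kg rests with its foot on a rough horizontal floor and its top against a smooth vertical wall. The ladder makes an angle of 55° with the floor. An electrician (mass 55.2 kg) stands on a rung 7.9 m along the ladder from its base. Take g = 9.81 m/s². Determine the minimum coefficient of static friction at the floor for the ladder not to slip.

μ_min ≈ 0.480

ΣF_y = 0: N_floor = 31×9.81 + 55.2×9.81 = 845.62 N.
Torques about the foot: N_wall · 10 sin 55° = 31×9.81×5 cos 55° + 55.2×9.81×7.9 cos 55° → N_wall = 406.01 N.
ΣF_x = 0: f_floor = N_wall = 406.01 N.
μ_min = f_floor / N_floor = 406.01 / 845.62 = 0.4801.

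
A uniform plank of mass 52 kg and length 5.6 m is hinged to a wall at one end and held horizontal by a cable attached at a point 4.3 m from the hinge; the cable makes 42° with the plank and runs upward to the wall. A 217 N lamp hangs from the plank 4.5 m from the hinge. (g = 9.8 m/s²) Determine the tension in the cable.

T ≈ 835 N

Take torques about the hinge: T sin 42° · 4.3 = 52×9.8×2.8 + 217×4.5 = 2403.4 N·m.
So T = 2403.4 / (0.6691 × 4.3) = 835.3 N.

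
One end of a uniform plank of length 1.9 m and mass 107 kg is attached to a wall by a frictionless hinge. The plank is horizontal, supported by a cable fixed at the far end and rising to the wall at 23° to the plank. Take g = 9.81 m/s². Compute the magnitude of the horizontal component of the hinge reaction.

H_x ≈ 1240 N

Take torques about the hinge: T sin 23° · 1.9 = 107×9.81×0.95 = 997.19 N·m.
So T = 997.19 / (0.3907 × 1.9) = 1343.2 N.
ΣF_x = 0: H_x = T cos 23° = 1236.4 N.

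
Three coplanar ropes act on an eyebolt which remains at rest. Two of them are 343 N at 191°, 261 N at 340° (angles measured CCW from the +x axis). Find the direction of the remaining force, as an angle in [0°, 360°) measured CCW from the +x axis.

θ ≈ 59.4°

Sum the known components: ΣF_x = -91.44 N, ΣF_y = -154.7 N.
For equilibrium the remaining force must supply (−ΣF_x, −ΣF_y) = (91.44, 154.7) N.
Magnitude = √((91.44)² + (154.7)²) = 179.7 N; direction = atan2(154.7, 91.44) = 59.4°.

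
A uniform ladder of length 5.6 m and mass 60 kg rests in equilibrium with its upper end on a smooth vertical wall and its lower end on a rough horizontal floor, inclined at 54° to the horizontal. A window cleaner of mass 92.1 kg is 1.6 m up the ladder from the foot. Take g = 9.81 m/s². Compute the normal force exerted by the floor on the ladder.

N_floor ≈ 1490 N

ΣF_y = 0: N_floor = 60×9.81 + 92.1×9.81 = 1492.1 N.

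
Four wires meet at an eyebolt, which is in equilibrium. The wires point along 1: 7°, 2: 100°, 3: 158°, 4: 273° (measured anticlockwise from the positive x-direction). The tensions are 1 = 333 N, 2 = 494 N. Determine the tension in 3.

T_3 ≈ 300 N

Resolve: ΣF_x = 333 cos 7° + 494 cos 100° + T_3 cos 158° + T_4 cos 273° = 0.
        ΣF_y = 333 sin 7° + 494 sin 100° + T_3 sin 158° + T_4 sin 273° = 0.
The known terms sum to (244.7, 527.1) N, so -0.9272 T_3 + 0.0523 T_4 = -244.7 and 0.3746 T_3 − 0.9986 T_4 = -527.1.
Solving simultaneously: T_3 = 300.1 N, T_4 = 640.4 N.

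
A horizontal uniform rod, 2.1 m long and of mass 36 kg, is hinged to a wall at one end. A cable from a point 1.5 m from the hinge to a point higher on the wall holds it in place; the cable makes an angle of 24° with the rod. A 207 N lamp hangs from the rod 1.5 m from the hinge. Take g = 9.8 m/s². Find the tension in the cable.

Take torques about the hinge: T sin 24° · 1.5 = 36×9.8×1.05 + 207×1.5 = 680.94 N·m.
So T = 680.94 / (0.4067 × 1.5) = 1116.1 N.

T ≈ 1120 N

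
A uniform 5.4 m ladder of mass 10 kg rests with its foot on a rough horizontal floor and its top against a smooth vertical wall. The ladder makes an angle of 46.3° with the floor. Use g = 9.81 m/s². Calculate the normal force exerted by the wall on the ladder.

Torques about the foot: N_wall · 5.4 sin 46.3° = 10×9.81×2.7 cos 46.3° → N_wall = 46.873 N.

N_wall ≈ 46.9 N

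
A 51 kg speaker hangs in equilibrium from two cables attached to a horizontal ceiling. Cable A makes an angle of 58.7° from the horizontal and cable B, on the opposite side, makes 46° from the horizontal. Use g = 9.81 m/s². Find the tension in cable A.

T_A ≈ 359 N

Weight W = 51 × 9.81 = 500.3 N acts straight down.
Horizontal: T_A cos 58.7° = T_B cos 46°  →  T_B = 0.7479 T_A.
Vertical: T_A sin 58.7° + T_B sin 46° = 500.3.
Substituting the horizontal relation into the vertical equation gives 1.392 T_A = 500.3, so T_A = 359.3 N.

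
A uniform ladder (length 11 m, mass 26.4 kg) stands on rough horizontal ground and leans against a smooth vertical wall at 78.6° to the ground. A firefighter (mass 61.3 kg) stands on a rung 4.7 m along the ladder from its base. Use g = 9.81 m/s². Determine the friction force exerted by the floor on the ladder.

f ≈ 77.9 N

Torques about the foot: N_wall · 11 sin 78.6° = 26.4×9.81×5.5 cos 78.6° + 61.3×9.81×4.7 cos 78.6° → N_wall = 77.919 N.
ΣF_x = 0: f_floor = N_wall = 77.919 N.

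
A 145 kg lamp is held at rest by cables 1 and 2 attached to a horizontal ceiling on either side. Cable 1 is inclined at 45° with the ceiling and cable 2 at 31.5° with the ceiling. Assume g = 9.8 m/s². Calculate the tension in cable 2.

T_2 ≈ 1030 N

Weight W = 145 × 9.8 = 1421 N acts straight down.
Horizontal: T_1 cos 45° = T_2 cos 31.5°  →  T_1 = 1.206 T_2.
Vertical: T_1 sin 45° + T_2 sin 31.5° = 1421.
Substituting the horizontal relation into the vertical equation gives 1.375 T_2 = 1421, so T_2 = 1033 N.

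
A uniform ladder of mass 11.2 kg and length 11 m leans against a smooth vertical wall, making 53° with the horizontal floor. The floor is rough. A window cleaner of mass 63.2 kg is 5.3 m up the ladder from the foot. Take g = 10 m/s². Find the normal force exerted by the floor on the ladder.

N_floor ≈ 744 N

ΣF_y = 0: N_floor = 11.2×10 + 63.2×10 = 744 N.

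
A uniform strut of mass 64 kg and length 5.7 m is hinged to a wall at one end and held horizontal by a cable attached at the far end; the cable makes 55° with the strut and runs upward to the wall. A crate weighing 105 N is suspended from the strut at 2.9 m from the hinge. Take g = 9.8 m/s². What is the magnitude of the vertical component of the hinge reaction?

Take torques about the hinge: T sin 55° · 5.7 = 64×9.8×2.85 + 105×2.9 = 2092 N·m.
So T = 2092 / (0.8192 × 5.7) = 448.05 N.
ΣF_y = 0: H_y = (64×9.8 + 105) − T sin 55° = 732.2 − 367.02 = 365.18 N.

|H_y| ≈ 365 N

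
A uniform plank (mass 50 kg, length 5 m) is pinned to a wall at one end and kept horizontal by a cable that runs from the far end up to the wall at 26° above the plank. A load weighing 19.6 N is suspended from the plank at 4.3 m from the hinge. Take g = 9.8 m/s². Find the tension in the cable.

Take torques about the hinge: T sin 26° · 5 = 50×9.8×2.5 + 19.6×4.3 = 1309.3 N·m.
So T = 1309.3 / (0.4384 × 5) = 597.34 N.

T ≈ 597 N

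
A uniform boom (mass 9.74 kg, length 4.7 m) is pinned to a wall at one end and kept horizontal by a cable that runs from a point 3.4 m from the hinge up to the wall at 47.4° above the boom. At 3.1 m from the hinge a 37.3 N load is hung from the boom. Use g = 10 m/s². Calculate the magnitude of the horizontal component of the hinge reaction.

Take torques about the hinge: T sin 47.4° · 3.4 = 9.74×10×2.35 + 37.3×3.1 = 344.52 N·m.
So T = 344.52 / (0.7361 × 3.4) = 137.66 N.
ΣF_x = 0: H_x = T cos 47.4° = 93.177 N.

H_x ≈ 93.2 N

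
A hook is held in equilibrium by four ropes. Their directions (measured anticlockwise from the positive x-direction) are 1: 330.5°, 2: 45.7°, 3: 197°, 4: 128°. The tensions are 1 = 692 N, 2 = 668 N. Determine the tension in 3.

Resolve: ΣF_x = 692 cos 330.5° + 668 cos 45.7° + T_3 cos 197° + T_4 cos 128° = 0.
        ΣF_y = 692 sin 330.5° + 668 sin 45.7° + T_3 sin 197° + T_4 sin 128° = 0.
The known terms sum to (1069, 137.3) N, so -0.9563 T_3 − 0.6157 T_4 = -1069 and -0.2924 T_3 + 0.7880 T_4 = -137.3.
Solving simultaneously: T_3 = 992.7 N, T_4 = 194.1 N.

T_3 ≈ 993 N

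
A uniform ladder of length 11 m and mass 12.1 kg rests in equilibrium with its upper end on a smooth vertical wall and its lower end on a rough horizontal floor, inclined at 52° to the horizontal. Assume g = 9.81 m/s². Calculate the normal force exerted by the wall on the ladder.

Torques about the foot: N_wall · 11 sin 52° = 12.1×9.81×5.5 cos 52° → N_wall = 46.37 N.

N_wall ≈ 46.4 N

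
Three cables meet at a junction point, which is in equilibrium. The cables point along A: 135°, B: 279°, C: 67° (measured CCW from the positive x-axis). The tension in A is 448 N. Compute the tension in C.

Resolve: ΣF_x = 448 cos 135° + T_B cos 279° + T_C cos 67° = 0.
        ΣF_y = 448 sin 135° + T_B sin 279° + T_C sin 67° = 0.
The known terms sum to (-316.8, 316.8) N, so 0.1564 T_B + 0.3907 T_C = 316.8 and -0.9877 T_B + 0.9205 T_C = -316.8.
Solving simultaneously: T_B = 783.9 N, T_C = 496.9 N.

T_C ≈ 497 N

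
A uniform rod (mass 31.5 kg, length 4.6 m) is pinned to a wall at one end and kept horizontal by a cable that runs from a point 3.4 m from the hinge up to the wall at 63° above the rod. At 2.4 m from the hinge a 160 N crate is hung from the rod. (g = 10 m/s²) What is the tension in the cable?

T ≈ 366 N

Take torques about the hinge: T sin 63° · 3.4 = 31.5×10×2.3 + 160×2.4 = 1108.5 N·m.
So T = 1108.5 / (0.8910 × 3.4) = 365.91 N.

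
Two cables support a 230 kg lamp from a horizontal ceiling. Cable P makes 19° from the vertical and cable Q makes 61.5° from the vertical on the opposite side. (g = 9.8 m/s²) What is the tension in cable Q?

T_Q ≈ 744 N

Angles from the horizontal: cable P is 90° − 19° = 71°, cable Q is 90° − 61.5° = 28.5°.
Weight W = 230 × 9.8 = 2254 N acts straight down.
Horizontal: T_P cos 71° = T_Q cos 28.5°  →  T_P = 2.699 T_Q.
Vertical: T_P sin 71° + T_Q sin 28.5° = 2254.
Substituting the horizontal relation into the vertical equation gives 3.029 T_Q = 2254, so T_Q = 744 N.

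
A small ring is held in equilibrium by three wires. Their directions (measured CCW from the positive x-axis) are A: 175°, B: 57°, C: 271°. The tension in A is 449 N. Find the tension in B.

T_B ≈ 799 N

Resolve: ΣF_x = 449 cos 175° + T_B cos 57° + T_C cos 271° = 0.
        ΣF_y = 449 sin 175° + T_B sin 57° + T_C sin 271° = 0.
The known terms sum to (-447.3, 39.13) N, so 0.5446 T_B + 0.0175 T_C = 447.3 and 0.8387 T_B − 0.9998 T_C = -39.13.
Solving simultaneously: T_B = 798.5 N, T_C = 709 N.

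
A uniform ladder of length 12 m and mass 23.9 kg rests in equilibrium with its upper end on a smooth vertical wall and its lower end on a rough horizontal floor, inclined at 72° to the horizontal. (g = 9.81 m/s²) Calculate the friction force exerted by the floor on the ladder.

Torques about the foot: N_wall · 12 sin 72° = 23.9×9.81×6 cos 72° → N_wall = 38.09 N.
ΣF_x = 0: f_floor = N_wall = 38.09 N.

f ≈ 38.1 N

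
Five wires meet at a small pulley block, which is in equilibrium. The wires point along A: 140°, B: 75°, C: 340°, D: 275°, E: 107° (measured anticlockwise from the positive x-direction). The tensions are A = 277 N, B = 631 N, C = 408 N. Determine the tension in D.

T_D ≈ 2450 N

Resolve: ΣF_x = 277 cos 140° + 631 cos 75° + 408 cos 340° + T_D cos 275° + T_E cos 107° = 0.
        ΣF_y = 277 sin 140° + 631 sin 75° + 408 sin 340° + T_D sin 275° + T_E sin 107° = 0.
The known terms sum to (334.5, 648) N, so 0.0872 T_D − 0.2924 T_E = -334.5 and -0.9962 T_D + 0.9563 T_E = -648.
Solving simultaneously: T_D = 2450 N, T_E = 1874 N.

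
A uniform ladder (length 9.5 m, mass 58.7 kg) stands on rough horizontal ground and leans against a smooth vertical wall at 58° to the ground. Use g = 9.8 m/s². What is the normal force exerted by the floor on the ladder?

ΣF_y = 0: N_floor = 58.7×9.8 = 575.26 N.

N_floor ≈ 575 N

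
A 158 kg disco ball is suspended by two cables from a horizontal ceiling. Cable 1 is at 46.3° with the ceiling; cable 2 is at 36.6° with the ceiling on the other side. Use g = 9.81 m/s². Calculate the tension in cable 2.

T_2 ≈ 1080 N

Weight W = 158 × 9.81 = 1550 N acts straight down.
Horizontal: T_1 cos 46.3° = T_2 cos 36.6°  →  T_1 = 1.162 T_2.
Vertical: T_1 sin 46.3° + T_2 sin 36.6° = 1550.
Substituting the horizontal relation into the vertical equation gives 1.436 T_2 = 1550, so T_2 = 1079 N.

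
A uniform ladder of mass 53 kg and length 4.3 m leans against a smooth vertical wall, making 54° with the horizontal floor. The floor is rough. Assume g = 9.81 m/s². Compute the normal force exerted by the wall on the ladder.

Torques about the foot: N_wall · 4.3 sin 54° = 53×9.81×2.15 cos 54° → N_wall = 188.88 N.

N_wall ≈ 189 N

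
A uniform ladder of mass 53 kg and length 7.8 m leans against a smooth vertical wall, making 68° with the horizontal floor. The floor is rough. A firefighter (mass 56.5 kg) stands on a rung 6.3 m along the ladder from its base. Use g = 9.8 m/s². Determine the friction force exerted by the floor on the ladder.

Torques about the foot: N_wall · 7.8 sin 68° = 53×9.8×3.9 cos 68° + 56.5×9.8×6.3 cos 68° → N_wall = 285.61 N.
ΣF_x = 0: f_floor = N_wall = 285.61 N.

f ≈ 286 N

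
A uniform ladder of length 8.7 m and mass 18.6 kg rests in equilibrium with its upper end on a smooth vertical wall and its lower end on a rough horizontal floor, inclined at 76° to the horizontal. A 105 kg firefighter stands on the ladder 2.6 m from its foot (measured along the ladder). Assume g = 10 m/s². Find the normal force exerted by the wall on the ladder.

N_wall ≈ 101 N

Torques about the foot: N_wall · 8.7 sin 76° = 18.6×10×4.35 cos 76° + 105×10×2.6 cos 76° → N_wall = 101.42 N.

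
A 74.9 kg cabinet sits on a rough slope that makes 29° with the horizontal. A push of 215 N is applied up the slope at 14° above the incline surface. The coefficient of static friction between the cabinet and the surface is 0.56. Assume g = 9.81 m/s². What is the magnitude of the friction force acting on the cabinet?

Axes along / perpendicular to the incline. W sin 29° = 356.2 N down-slope; W cos 29° = 642.6 N into the surface.
Perpendicular: N = W cos 29° − P sin 14° = 642.6 − 52.01 = 590.6 N.
Along incline: P cos 14° + f = W sin 29° (friction acts up-slope) → f = 356.2 − 208.6 = 147.6 N.
|f| = 147.6 N ≤ μN = 330.8 N, so the cabinet is indeed static.

f ≈ 148 N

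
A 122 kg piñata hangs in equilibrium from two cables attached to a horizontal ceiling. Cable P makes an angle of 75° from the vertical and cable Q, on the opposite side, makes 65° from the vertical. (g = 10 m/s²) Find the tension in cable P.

Angles from the horizontal: cable P is 90° − 75° = 15°, cable Q is 90° − 65° = 25°.
Weight W = 122 × 10 = 1220 N acts straight down.
Horizontal: T_P cos 15° = T_Q cos 25°  →  T_Q = 1.066 T_P.
Vertical: T_P sin 15° + T_Q sin 25° = 1220.
Substituting the horizontal relation into the vertical equation gives 0.7092 T_P = 1220, so T_P = 1720 N.

T_P ≈ 1720 N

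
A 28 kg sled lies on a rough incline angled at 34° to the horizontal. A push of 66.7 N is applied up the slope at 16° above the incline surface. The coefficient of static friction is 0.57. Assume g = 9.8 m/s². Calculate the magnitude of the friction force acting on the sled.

Axes along / perpendicular to the incline. W sin 34° = 153.4 N down-slope; W cos 34° = 227.5 N into the surface.
Perpendicular: N = W cos 34° − P sin 16° = 227.5 − 18.39 = 209.1 N.
Along incline: P cos 16° + f = W sin 34° (friction acts up-slope) → f = 153.4 − 64.12 = 89.33 N.
|f| = 89.33 N ≤ μN = 119.2 N, so the sled is indeed static.

f ≈ 89.3 N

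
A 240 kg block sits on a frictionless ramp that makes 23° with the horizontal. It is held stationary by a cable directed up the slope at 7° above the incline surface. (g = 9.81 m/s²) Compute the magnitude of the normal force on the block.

N ≈ 2050 N

Take axes along and perpendicular to the incline. Weight components: W sin 23° = 919.9 N down-slope, W cos 23° = 2167 N into the surface.
Along incline: T cos 7° = W sin 23° → T = 926.8 N.
Perpendicular: N = W cos 23° − T sin 7° = 2054 N.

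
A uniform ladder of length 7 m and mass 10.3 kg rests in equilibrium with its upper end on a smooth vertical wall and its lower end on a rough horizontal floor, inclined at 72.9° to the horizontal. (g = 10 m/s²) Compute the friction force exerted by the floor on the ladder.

Torques about the foot: N_wall · 7 sin 72.9° = 10.3×10×3.5 cos 72.9° → N_wall = 15.843 N.
ΣF_x = 0: f_floor = N_wall = 15.843 N.

f ≈ 15.8 N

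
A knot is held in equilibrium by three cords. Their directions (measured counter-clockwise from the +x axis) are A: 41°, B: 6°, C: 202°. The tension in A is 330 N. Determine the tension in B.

T_B ≈ 390 N

Resolve: ΣF_x = 330 cos 41° + T_B cos 6° + T_C cos 202° = 0.
        ΣF_y = 330 sin 41° + T_B sin 6° + T_C sin 202° = 0.
The known terms sum to (249.1, 216.5) N, so 0.9945 T_B − 0.9272 T_C = -249.1 and 0.1045 T_B − 0.3746 T_C = -216.5.
Solving simultaneously: T_B = 389.8 N, T_C = 686.7 N.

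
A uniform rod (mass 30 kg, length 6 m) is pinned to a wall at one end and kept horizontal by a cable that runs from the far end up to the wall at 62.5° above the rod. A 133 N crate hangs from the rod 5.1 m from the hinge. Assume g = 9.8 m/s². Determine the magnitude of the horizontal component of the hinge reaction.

H_x ≈ 135 N

Take torques about the hinge: T sin 62.5° · 6 = 30×9.8×3 + 133×5.1 = 1560.3 N·m.
So T = 1560.3 / (0.8870 × 6) = 293.18 N.
ΣF_x = 0: H_x = T cos 62.5° = 135.37 N.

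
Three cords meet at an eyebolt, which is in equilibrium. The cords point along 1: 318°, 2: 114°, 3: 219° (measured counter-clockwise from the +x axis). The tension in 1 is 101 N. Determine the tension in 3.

T_3 ≈ 42.5 N

Resolve: ΣF_x = 101 cos 318° + T_2 cos 114° + T_3 cos 219° = 0.
        ΣF_y = 101 sin 318° + T_2 sin 114° + T_3 sin 219° = 0.
The known terms sum to (75.06, -67.58) N, so -0.4067 T_2 − 0.7771 T_3 = -75.06 and 0.9135 T_2 − 0.6293 T_3 = 67.58.
Solving simultaneously: T_2 = 103.3 N, T_3 = 42.53 N.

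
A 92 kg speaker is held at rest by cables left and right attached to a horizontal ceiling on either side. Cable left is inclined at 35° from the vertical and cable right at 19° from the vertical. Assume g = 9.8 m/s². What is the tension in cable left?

Angles from the horizontal: cable left is 90° − 35° = 55°, cable right is 90° − 19° = 71°.
Weight W = 92 × 9.8 = 901.6 N acts straight down.
Horizontal: T_left cos 55° = T_right cos 71°  →  T_right = 1.762 T_left.
Vertical: T_left sin 55° + T_right sin 71° = 901.6.
Substituting the horizontal relation into the vertical equation gives 2.485 T_left = 901.6, so T_left = 362.8 N.

T_left ≈ 363 N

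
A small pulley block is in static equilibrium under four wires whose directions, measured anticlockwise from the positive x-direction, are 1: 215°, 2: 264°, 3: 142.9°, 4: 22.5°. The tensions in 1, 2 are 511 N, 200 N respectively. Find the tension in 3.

T_3 ≈ 332 N

Resolve: ΣF_x = 511 cos 215° + 200 cos 264° + T_3 cos 142.9° + T_4 cos 22.5° = 0.
        ΣF_y = 511 sin 215° + 200 sin 264° + T_3 sin 142.9° + T_4 sin 22.5° = 0.
The known terms sum to (-439.5, -492) N, so -0.7976 T_3 + 0.9239 T_4 = 439.5 and 0.6032 T_3 + 0.3827 T_4 = 492.
Solving simultaneously: T_3 = 332 N, T_4 = 762.3 N.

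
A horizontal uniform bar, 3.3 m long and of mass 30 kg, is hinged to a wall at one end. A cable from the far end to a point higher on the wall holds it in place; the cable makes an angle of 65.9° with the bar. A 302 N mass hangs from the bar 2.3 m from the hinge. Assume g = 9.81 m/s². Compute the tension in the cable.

Take torques about the hinge: T sin 65.9° · 3.3 = 30×9.81×1.65 + 302×2.3 = 1180.2 N·m.
So T = 1180.2 / (0.9128 × 3.3) = 391.79 N.

T ≈ 392 N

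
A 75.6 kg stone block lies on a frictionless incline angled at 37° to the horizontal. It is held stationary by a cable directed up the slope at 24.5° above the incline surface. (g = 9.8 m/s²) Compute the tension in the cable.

Take axes along and perpendicular to the incline. Weight components: W sin 37° = 445.9 N down-slope, W cos 37° = 591.7 N into the surface.
Along incline: T cos 24.5° = W sin 37° → T = 490 N.
Perpendicular: N = W cos 37° − T sin 24.5° = 388.5 N.

T ≈ 490 N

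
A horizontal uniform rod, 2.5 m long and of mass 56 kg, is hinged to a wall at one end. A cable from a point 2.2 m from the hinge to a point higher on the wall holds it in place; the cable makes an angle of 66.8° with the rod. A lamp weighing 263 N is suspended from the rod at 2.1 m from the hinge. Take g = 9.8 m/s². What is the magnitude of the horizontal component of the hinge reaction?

Take torques about the hinge: T sin 66.8° · 2.2 = 56×9.8×1.25 + 263×2.1 = 1238.3 N·m.
So T = 1238.3 / (0.9191 × 2.2) = 612.38 N.
ΣF_x = 0: H_x = T cos 66.8° = 241.24 N.

H_x ≈ 241 N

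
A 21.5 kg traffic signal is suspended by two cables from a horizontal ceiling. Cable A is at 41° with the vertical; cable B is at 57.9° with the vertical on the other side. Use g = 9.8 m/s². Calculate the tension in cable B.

Angles from the horizontal: cable A is 90° − 41° = 49°, cable B is 90° − 57.9° = 32.1°.
Weight W = 21.5 × 9.8 = 210.7 N acts straight down.
Horizontal: T_A cos 49° = T_B cos 32.1°  →  T_A = 1.291 T_B.
Vertical: T_A sin 49° + T_B sin 32.1° = 210.7.
Substituting the horizontal relation into the vertical equation gives 1.506 T_B = 210.7, so T_B = 139.9 N.

T_B ≈ 140 N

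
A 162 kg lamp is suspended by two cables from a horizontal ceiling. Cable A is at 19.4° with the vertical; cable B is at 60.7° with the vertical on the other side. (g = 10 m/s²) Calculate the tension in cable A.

T_A ≈ 1430 N

Angles from the horizontal: cable A is 90° − 19.4° = 70.6°, cable B is 90° − 60.7° = 29.3°.
Weight W = 162 × 10 = 1620 N acts straight down.
Horizontal: T_A cos 70.6° = T_B cos 29.3°  →  T_B = 0.3809 T_A.
Vertical: T_A sin 70.6° + T_B sin 29.3° = 1620.
Substituting the horizontal relation into the vertical equation gives 1.13 T_A = 1620, so T_A = 1434 N.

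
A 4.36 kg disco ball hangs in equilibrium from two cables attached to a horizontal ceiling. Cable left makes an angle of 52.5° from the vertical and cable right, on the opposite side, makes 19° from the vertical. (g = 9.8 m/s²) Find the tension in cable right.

Angles from the horizontal: cable left is 90° − 52.5° = 37.5°, cable right is 90° − 19° = 71°.
Weight W = 4.36 × 9.8 = 42.73 N acts straight down.
Horizontal: T_left cos 37.5° = T_right cos 71°  →  T_left = 0.4104 T_right.
Vertical: T_left sin 37.5° + T_right sin 71° = 42.73.
Substituting the horizontal relation into the vertical equation gives 1.195 T_right = 42.73, so T_right = 35.75 N.

T_right ≈ 35.7 N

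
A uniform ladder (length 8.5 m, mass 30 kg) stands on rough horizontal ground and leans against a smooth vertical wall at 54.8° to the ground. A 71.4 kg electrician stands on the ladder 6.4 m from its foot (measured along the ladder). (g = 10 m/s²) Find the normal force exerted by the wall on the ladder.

Torques about the foot: N_wall · 8.5 sin 54.8° = 30×10×4.25 cos 54.8° + 71.4×10×6.4 cos 54.8° → N_wall = 485.05 N.

N_wall ≈ 485 N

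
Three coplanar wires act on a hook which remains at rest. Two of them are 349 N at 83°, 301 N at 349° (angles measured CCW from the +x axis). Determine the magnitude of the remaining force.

F ≈ 445 N

Sum the known components: ΣF_x = 338 N, ΣF_y = 289 N.
For equilibrium the remaining force must supply (−ΣF_x, −ΣF_y) = (-338, -289) N.
Magnitude = √((-338)² + (-289)²) = 444.7 N; direction = atan2(-289, -338) = 220.5°.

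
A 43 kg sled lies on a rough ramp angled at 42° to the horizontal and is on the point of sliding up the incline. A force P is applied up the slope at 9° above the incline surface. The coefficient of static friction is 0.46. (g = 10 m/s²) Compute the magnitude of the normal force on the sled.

On the verge of sliding up the incline, friction equals μN and acts down the slope.
Perpendicular: N + P sin 9° = W cos 42° = 319.6 N.
Along incline: P cos 9° = W sin 42° + μN  with W sin 42° = 287.7 N.
Solving the pair for P and N: P = 410.2 N, N = 255.4 N (and f = μN = 117.5 N).

N ≈ 255 N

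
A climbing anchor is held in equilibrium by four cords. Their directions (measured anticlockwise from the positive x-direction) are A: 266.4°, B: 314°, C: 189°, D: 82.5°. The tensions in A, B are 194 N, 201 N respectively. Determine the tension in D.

T_D ≈ 369 N

Resolve: ΣF_x = 194 cos 266.4° + 201 cos 314° + T_C cos 189° + T_D cos 82.5° = 0.
        ΣF_y = 194 sin 266.4° + 201 sin 314° + T_C sin 189° + T_D sin 82.5° = 0.
The known terms sum to (127.4, -338.2) N, so -0.9877 T_C + 0.1305 T_D = -127.4 and -0.1564 T_C + 0.9914 T_D = 338.2.
Solving simultaneously: T_C = 177.8 N, T_D = 369.2 N.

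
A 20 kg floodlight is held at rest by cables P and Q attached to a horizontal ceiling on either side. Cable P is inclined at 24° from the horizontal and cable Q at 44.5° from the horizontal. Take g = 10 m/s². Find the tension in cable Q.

T_Q ≈ 196 N

Weight W = 20 × 10 = 200 N acts straight down.
Horizontal: T_P cos 24° = T_Q cos 44.5°  →  T_P = 0.7807 T_Q.
Vertical: T_P sin 24° + T_Q sin 44.5° = 200.
Substituting the horizontal relation into the vertical equation gives 1.018 T_Q = 200, so T_Q = 196.4 N.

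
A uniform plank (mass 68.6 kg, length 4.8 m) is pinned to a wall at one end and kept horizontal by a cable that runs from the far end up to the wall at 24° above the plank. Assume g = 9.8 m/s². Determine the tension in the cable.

T ≈ 826 N

Take torques about the hinge: T sin 24° · 4.8 = 68.6×9.8×2.4 = 1613.5 N·m.
So T = 1613.5 / (0.4067 × 4.8) = 826.43 N.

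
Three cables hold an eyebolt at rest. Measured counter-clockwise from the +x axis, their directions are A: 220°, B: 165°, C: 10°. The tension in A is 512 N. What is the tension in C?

Resolve: ΣF_x = 512 cos 220° + T_B cos 165° + T_C cos 10° = 0.
        ΣF_y = 512 sin 220° + T_B sin 165° + T_C sin 10° = 0.
The known terms sum to (-392.2, -329.1) N, so -0.9659 T_B + 0.9848 T_C = 392.2 and 0.2588 T_B + 0.1736 T_C = 329.1.
Solving simultaneously: T_B = 605.7 N, T_C = 992.4 N.

T_C ≈ 992 N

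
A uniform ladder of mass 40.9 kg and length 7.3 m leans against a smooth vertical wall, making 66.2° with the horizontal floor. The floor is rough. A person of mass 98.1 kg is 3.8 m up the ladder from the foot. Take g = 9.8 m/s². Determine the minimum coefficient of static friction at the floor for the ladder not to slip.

μ_min ≈ 0.227

ΣF_y = 0: N_floor = 40.9×9.8 + 98.1×9.8 = 1362.2 N.
Torques about the foot: N_wall · 7.3 sin 66.2° = 40.9×9.8×3.65 cos 66.2° + 98.1×9.8×3.8 cos 66.2° → N_wall = 309.11 N.
ΣF_x = 0: f_floor = N_wall = 309.11 N.
μ_min = f_floor / N_floor = 309.11 / 1362.2 = 0.2269.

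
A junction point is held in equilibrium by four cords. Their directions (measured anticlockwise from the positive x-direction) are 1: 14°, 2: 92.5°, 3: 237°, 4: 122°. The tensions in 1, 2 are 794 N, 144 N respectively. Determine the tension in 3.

T_3 ≈ 911 N

Resolve: ΣF_x = 794 cos 14° + 144 cos 92.5° + T_3 cos 237° + T_4 cos 122° = 0.
        ΣF_y = 794 sin 14° + 144 sin 92.5° + T_3 sin 237° + T_4 sin 122° = 0.
The known terms sum to (764.1, 335.9) N, so -0.5446 T_3 − 0.5299 T_4 = -764.1 and -0.8387 T_3 + 0.8480 T_4 = -335.9.
Solving simultaneously: T_3 = 911.4 N, T_4 = 505.2 N.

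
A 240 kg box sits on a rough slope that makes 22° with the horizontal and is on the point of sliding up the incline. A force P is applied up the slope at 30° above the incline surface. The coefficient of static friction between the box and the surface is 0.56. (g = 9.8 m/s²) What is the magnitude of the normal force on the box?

N ≈ 1260 N

On the verge of sliding up the incline, friction equals μN and acts down the slope.
Perpendicular: N + P sin 30° = W cos 22° = 2181 N.
Along incline: P cos 30° = W sin 22° + μN  with W sin 22° = 881.1 N.
Solving the pair for P and N: P = 1834 N, N = 1264 N (and f = μN = 707.6 N).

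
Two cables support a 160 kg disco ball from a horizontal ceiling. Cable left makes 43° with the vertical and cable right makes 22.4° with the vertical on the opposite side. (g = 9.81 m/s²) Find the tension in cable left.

Angles from the horizontal: cable left is 90° − 43° = 47°, cable right is 90° − 22.4° = 67.6°.
Weight W = 160 × 9.81 = 1570 N acts straight down.
Horizontal: T_left cos 47° = T_right cos 67.6°  →  T_right = 1.79 T_left.
Vertical: T_left sin 47° + T_right sin 67.6° = 1570.
Substituting the horizontal relation into the vertical equation gives 2.386 T_left = 1570, so T_left = 657.8 N.

T_left ≈ 658 N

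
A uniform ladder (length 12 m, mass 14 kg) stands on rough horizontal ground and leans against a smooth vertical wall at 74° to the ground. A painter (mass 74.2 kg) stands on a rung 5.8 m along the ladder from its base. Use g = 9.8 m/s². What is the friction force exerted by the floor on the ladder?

f ≈ 120 N

Torques about the foot: N_wall · 12 sin 74° = 14×9.8×6 cos 74° + 74.2×9.8×5.8 cos 74° → N_wall = 120.45 N.
ΣF_x = 0: f_floor = N_wall = 120.45 N.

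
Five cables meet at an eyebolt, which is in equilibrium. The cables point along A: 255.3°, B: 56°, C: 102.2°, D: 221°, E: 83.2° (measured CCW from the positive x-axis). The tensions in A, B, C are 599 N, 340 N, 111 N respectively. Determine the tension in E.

T_E ≈ 227 N

Resolve: ΣF_x = 599 cos 255.3° + 340 cos 56° + 111 cos 102.2° + T_D cos 221° + T_E cos 83.2° = 0.
        ΣF_y = 599 sin 255.3° + 340 sin 56° + 111 sin 102.2° + T_D sin 221° + T_E sin 83.2° = 0.
The known terms sum to (14.67, -189) N, so -0.7547 T_D + 0.1184 T_E = -14.67 and -0.6561 T_D + 0.9930 T_E = 189.
Solving simultaneously: T_D = 55 N, T_E = 226.7 N.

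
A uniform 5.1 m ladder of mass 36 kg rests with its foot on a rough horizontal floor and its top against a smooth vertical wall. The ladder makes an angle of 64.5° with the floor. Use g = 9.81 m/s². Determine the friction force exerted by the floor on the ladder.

f ≈ 84.2 N

Torques about the foot: N_wall · 5.1 sin 64.5° = 36×9.81×2.55 cos 64.5° → N_wall = 84.224 N.
ΣF_x = 0: f_floor = N_wall = 84.224 N.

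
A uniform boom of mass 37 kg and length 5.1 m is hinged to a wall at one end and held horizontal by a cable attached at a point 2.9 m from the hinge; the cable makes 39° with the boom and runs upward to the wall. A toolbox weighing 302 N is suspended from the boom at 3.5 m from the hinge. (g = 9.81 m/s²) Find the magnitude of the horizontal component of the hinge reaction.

H_x ≈ 844 N

Take torques about the hinge: T sin 39° · 2.9 = 37×9.81×2.55 + 302×3.5 = 1982.6 N·m.
So T = 1982.6 / (0.6293 × 2.9) = 1086.3 N.
ΣF_x = 0: H_x = T cos 39° = 844.23 N.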